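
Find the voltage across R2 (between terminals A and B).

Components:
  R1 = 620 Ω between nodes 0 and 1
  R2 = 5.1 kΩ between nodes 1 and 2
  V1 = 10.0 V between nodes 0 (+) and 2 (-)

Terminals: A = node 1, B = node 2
R1 and R2 are in series across V1 (node 0 → node 1 → node 2), and the output A–B is taken across R2, so this is a voltage divider.
Series current: I = V1/(R1 + R2) = 10/(620 + 5100) = 10/5720 = 0.001748 A
V_R2 = I × R2 = V1 × R2/(R1 + R2) = 10 × 5100/5720 = 8.916 V

Final answer: 8.916 V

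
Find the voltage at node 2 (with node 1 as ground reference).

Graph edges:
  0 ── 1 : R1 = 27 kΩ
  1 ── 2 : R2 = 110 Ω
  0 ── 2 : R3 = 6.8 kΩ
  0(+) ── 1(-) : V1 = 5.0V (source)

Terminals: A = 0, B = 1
Nodal analysis, taking node 1 as the 0 V reference.
Source V1 fixes V_0 = 5 V.
KCL at each unknown node (sum of currents leaving = 0; resistances in Ω):
  Node 2: (V_2 - 0)/110 + (V_2 - 5)/6800 = 0
Collecting terms: 0.009238 × V_2 = 0.0007353  =>  V_2 = 0.07959 V
The requested potential is V_2 = 0.07959 V.

Final answer: V_2 = 0.07959 V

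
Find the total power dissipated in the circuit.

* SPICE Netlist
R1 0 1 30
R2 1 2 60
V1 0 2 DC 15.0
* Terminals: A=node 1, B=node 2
Nodal analysis, taking node 2 as the 0 V reference.
Source V1 fixes V_0 = 15 V.
KCL at each unknown node (sum of currents leaving = 0; resistances in Ω):
  Node 1: (V_1 - 15)/30 + (V_1 - 0)/60 = 0
Collecting terms: 0.05 × V_1 = 0.5  =>  V_1 = 10 V
Power in each resistor, P = (ΔV)²/R:
  P_R1 = (15 - 10)²/30 = 0.8333 W
  P_R2 = (10 - 0)²/60 = 1.667 W
P_total = P_R1 + P_R2 = 2.5 W

Final answer: 2.5 W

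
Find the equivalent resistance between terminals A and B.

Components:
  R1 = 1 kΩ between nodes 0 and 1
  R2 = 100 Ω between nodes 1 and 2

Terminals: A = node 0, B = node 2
Reduce the network between node 0 (A) and node 2 (B) by series/parallel combination:
  Rs1 = R1 + R2 (series, joined only at node 1) = 1000 + 100 = 1100 Ω
R_eq = 1.1 kΩ

Final answer: 1.1 kΩ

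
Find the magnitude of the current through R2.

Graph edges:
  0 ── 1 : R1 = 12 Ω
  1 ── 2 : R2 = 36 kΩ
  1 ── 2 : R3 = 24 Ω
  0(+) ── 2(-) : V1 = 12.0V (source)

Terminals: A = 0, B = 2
Nodal analysis, taking node 2 as the 0 V reference.
Source V1 fixes V_0 = 12 V.
KCL at each unknown node (sum of currents leaving = 0; resistances in Ω):
  Node 1: (V_1 - 12)/12 + (V_1 - 0)/36000 + (V_1 - 0)/24 = 0
Collecting terms: 0.125 × V_1 = 1  =>  V_1 = 7.998 V
I_R2 = (V_1 - V_2)/R2 = (7.998 - 0)/36000 = 0.0002222 A
|I_R2| = 0.0002222 A

Final answer: |I_R2| = 0.0002222 A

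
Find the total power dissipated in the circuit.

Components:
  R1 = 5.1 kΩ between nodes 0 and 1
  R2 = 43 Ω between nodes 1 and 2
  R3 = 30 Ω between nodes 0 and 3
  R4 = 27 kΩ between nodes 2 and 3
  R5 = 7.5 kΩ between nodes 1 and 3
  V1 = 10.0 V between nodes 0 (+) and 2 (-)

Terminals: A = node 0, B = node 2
Nodal analysis, taking node 2 as the 0 V reference.
Source V1 fixes V_0 = 10 V.
KCL at each unknown node (sum of currents leaving = 0; resistances in Ω):
  Node 1: (V_1 - 10)/5100 + (V_1 - 0)/43 + (V_1 - V_3)/7500 = 0
  Node 3: (V_3 - 10)/30 + (V_3 - 0)/27000 + (V_3 - V_1)/7500 = 0
Collecting terms (coefficients in siemens):
  0.02359·V_1 - 0.0001333·V_3 = 0.001961
  0.0335·V_3 - 0.0001333·V_1 = 0.3333
Determinant D = (0.02359)(0.0335) - (-0.0001333)(-0.0001333) = 0.0007902
V_1 = [(0.001961)(0.0335) - (-0.0001333)(0.3333)]/D = 0.1394 V
V_3 = [(0.02359)(0.3333) - (0.001961)(-0.0001333)]/D = 9.95 V
Power in each resistor, P = (ΔV)²/R:
  P_R1 = (10 - 0.1394)²/5100 = 0.01907 W
  P_R2 = (0.1394 - 0)²/43 = 0.0004518 W
  P_R3 = (10 - 9.95)²/30 = 0.00008432 W
  P_R4 = (0 - 9.95)²/27000 = 0.003667 W
  P_R5 = (0.1394 - 9.95)²/7500 = 0.01283 W
P_total = P_R1 + P_R2 + P_R3 + P_R4 + P_R5 = 0.0361 W

Final answer: 0.0361 W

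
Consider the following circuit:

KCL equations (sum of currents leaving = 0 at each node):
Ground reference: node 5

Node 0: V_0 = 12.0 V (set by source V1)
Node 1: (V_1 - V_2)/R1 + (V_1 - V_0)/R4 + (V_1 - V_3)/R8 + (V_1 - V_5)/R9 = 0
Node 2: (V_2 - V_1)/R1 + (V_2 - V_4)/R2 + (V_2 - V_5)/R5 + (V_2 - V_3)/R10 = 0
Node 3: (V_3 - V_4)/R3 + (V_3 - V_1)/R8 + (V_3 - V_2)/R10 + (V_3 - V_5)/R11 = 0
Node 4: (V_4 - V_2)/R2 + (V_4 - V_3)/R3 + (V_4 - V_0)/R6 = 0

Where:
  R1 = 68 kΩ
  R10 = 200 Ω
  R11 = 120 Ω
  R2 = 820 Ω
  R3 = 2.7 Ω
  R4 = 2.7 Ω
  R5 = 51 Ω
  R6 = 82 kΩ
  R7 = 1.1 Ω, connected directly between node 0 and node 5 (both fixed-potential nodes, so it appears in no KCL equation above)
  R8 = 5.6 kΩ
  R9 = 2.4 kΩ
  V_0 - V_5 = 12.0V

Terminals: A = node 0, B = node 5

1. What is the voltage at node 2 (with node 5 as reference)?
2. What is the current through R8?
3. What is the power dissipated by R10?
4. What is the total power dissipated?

Nodal analysis, taking node 5 as the 0 V reference.
Source V1 fixes V_0 = 12 V.
KCL at each unknown node (sum of currents leaving = 0; resistances in Ω):
  Node 1: (V_1 - V_2)/68000 + (V_1 - 12)/2.7 + (V_1 - V_3)/5600 + (V_1 - 0)/2400 = 0
  Node 2: (V_2 - V_1)/68000 + (V_2 - V_4)/820 + (V_2 - 0)/51 + (V_2 - V_3)/200 = 0
  Node 3: (V_3 - V_4)/2.7 + (V_3 - V_1)/5600 + (V_3 - V_2)/200 + (V_3 - 0)/120 = 0
  Node 4: (V_4 - V_2)/820 + (V_4 - V_3)/2.7 + (V_4 - 12)/82000 = 0
Collecting terms (coefficients in siemens):
  0.371·V_1 - 0.00001471·V_2 - 0.0001786·V_3 = 4.444
  0.02584·V_2 - 0.00001471·V_1 - 0.005·V_3 - 0.00122·V_4 = 0
  0.3839·V_3 - 0.0001786·V_1 - 0.005·V_2 - 0.3704·V_4 = 0
  0.3716·V_4 - 0.00122·V_2 - 0.3704·V_3 = 0.0001463
Solving these 4 simultaneous equations (Gaussian elimination) gives:
  V_1 = 11.98 V, V_2 = 0.04911 V, V_3 = 0.1758 V, V_4 = 0.1757 V
Part 1:
  Read off the nodal solution: V_2 = 0.04911 V
Part 2:
  I_R8 = (V_1 - V_3)/R8 = (11.98 - 0.1758)/5600 = 0.002108 A
  Magnitude: I_R8 = 0.002108 A
Part 3:
  I_R10 = (V_2 - V_3)/R10 = (0.04911 - 0.1758)/200 = -0.0006332 A
  P_R10 = I_R10² × R10 = (-0.0006332)² × 200 = 0.00008018 W
Part 4:
  Power in each resistor, P = (ΔV)²/R:
    P_R1 = (11.98 - 0.04911)²/68000 = 0.002093 W
    P_R2 = (0.04911 - 0.1757)²/820 = 0.00001955 W
    P_R3 = (0.1758 - 0.1757)²/2.7 = 0.000000000281 W
    P_R4 = (12 - 11.98)²/2.7 = 0.0001429 W
    P_R5 = (0.04911 - 0)²/51 = 0.0000473 W
    P_R6 = (12 - 0.1757)²/82000 = 0.001705 W
    P_R7 = (12 - 0)²/1.1 = 130.9 W
    P_R8 = (11.98 - 0.1758)²/5600 = 0.02488 W
    P_R9 = (11.98 - 0)²/2400 = 0.0598 W
    P_R10 = (0.04911 - 0.1758)²/200 = 0.00008018 W
    P_R11 = (0.1758 - 0)²/120 = 0.0002574 W
  P_total = P_R1 + P_R2 + P_R3 + P_R4 + P_R5 + P_R6 + P_R7 + P_R8 + P_R9 + P_R10 + P_R11 = 131 W

Final answers:
1. V_2 = 0.04911 V
2. I_R8 = 0.002108 A
3. P_R10 = 8.018e-05 W
4. P_total = 131 W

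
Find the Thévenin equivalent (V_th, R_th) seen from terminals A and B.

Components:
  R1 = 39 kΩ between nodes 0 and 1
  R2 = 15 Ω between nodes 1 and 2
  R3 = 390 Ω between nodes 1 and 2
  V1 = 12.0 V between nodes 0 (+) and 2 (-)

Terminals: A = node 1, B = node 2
Step 1 — V_th is the open-circuit voltage V_A - V_B (nothing connected across the terminals).
Nodal analysis, taking node 2 as the 0 V reference.
Source V1 fixes V_0 = 12 V.
KCL at each unknown node (sum of currents leaving = 0; resistances in Ω):
  Node 1: (V_1 - 12)/39000 + (V_1 - 0)/15 + (V_1 - 0)/390 = 0
Collecting terms: 0.06926 × V_1 = 0.0003077  =>  V_1 = 0.004443 V
V_th = V_1 - V_2 = 0.004443 - 0 = 0.004443 V
Step 2 — R_th: zero the source — replace V1 by a short circuit (node 2 merges into node 0) — and find the resistance seen between A (node 1) and B (node 0).
Reduce the network between node 1 (A) and node 0 (B) by series/parallel combination:
  Rp1 = R1 ‖ R2 ‖ R3 (parallel, all between nodes 0 and 1) = 1/(1/39000 + 1/15 + 1/390) = 14.44 Ω
R_th = 14.44 Ω

Final answer: V_th = 0.004443 V, R_th = 14.44 Ω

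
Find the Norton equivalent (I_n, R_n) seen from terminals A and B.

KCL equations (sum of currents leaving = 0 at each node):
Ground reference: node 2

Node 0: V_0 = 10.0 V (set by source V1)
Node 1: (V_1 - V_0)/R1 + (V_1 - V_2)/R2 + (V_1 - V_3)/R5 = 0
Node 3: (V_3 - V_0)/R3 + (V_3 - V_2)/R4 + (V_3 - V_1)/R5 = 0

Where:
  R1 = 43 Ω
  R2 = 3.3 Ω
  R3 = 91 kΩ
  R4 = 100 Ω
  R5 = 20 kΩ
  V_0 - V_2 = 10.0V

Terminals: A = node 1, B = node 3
Find the Thévenin equivalent first; then I_n = V_th/R_th and R_n = R_th.
Step 1 — V_th is the open-circuit voltage V_A - V_B (nothing connected across the terminals).
Nodal analysis, taking node 2 as the 0 V reference.
Source V1 fixes V_0 = 10 V.
KCL at each unknown node (sum of currents leaving = 0; resistances in Ω):
  Node 1: (V_1 - 10)/43 + (V_1 - 0)/3.3 + (V_1 - V_3)/20000 = 0
  Node 3: (V_3 - 10)/91000 + (V_3 - 0)/100 + (V_3 - V_1)/20000 = 0
Collecting terms (coefficients in siemens):
  0.3263·V_1 - 0.00005·V_3 = 0.2326
  0.01006·V_3 - 0.00005·V_1 = 0.0001099
Determinant D = (0.3263)(0.01006) - (-0.00005)(-0.00005) = 0.003283
V_1 = [(0.2326)(0.01006) - (-0.00005)(0.0001099)]/D = 0.7126 V
V_3 = [(0.3263)(0.0001099) - (0.2326)(-0.00005)]/D = 0.01446 V
V_th = V_1 - V_3 = 0.7126 - 0.01446 = 0.6982 V
Step 2 — R_th: zero the source — replace V1 by a short circuit (node 2 merges into node 0) — and find the resistance seen between A (node 1) and B (node 3).
Reduce the network between node 1 (A) and node 3 (B) by series/parallel combination:
  Rp1 = R1 ‖ R2 (parallel, both between nodes 0 and 1) = 1/(1/43 + 1/3.3) = 3.065 Ω
  Rp2 = R3 ‖ R4 (parallel, both between nodes 0 and 3) = 1/(1/91000 + 1/100) = 99.89 Ω
  Rs1 = Rp1 + Rp2 (series, joined only at node 0) = 3.065 + 99.89 = 103 Ω
  Rp3 = R5 ‖ Rs1 (parallel, both between nodes 1 and 3) = 1/(1/20000 + 1/103) = 102.4 Ω
R_th = 102.4 Ω
I_n = V_th/R_th = 0.6982/102.4 = 0.006816 A, and R_n = R_th = 102.4 Ω

Final answer: I_n = 0.006816 A, R_n = 102.4 Ω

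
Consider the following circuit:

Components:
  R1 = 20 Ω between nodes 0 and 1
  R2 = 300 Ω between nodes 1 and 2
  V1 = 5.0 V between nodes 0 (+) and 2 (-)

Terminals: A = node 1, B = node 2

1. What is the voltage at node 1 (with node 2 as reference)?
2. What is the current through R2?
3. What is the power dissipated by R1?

Nodal analysis, taking node 2 as the 0 V reference.
Source V1 fixes V_0 = 5 V.
KCL at each unknown node (sum of currents leaving = 0; resistances in Ω):
  Node 1: (V_1 - 5)/20 + (V_1 - 0)/300 = 0
Collecting terms: 0.05333 × V_1 = 0.25  =>  V_1 = 4.688 V
Part 1:
  Read off the nodal solution: V_1 = 4.688 V
Part 2:
  I_R2 = (V_1 - V_2)/R2 = (4.688 - 0)/300 = 0.01562 A
  Magnitude: I_R2 = 0.01562 A
Part 3:
  I_R1 = (V_0 - V_1)/R1 = (5 - 4.688)/20 = 0.01562 A
  P_R1 = I_R1² × R1 = (0.01562)² × 20 = 0.004883 W

Final answers:
1. V_1 = 4.688 V
2. I_R2 = 0.01562 A
3. P_R1 = 0.004883 W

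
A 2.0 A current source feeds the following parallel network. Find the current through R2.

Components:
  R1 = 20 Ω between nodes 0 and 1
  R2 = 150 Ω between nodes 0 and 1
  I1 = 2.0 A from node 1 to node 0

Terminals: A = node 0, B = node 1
All resistors sit directly between nodes 0 and 1, so they are in parallel and share one voltage V; the full source current 2 A splits among them.
1/R_par = 1/20 + 1/150 = 0.05667 S  =>  R_par = 17.65 Ω
V = I × R_par = 2 × 17.65 = 35.29 V
I_R2 = V/R2 = 35.29/150 = 0.2353 A

Final answer: 0.2353 A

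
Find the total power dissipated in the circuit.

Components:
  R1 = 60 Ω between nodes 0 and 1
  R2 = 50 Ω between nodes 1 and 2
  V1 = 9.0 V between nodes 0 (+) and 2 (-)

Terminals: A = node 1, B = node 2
Nodal analysis, taking node 2 as the 0 V reference.
Source V1 fixes V_0 = 9 V.
KCL at each unknown node (sum of currents leaving = 0; resistances in Ω):
  Node 1: (V_1 - 9)/60 + (V_1 - 0)/50 = 0
Collecting terms: 0.03667 × V_1 = 0.15  =>  V_1 = 4.091 V
Power in each resistor, P = (ΔV)²/R:
  P_R1 = (9 - 4.091)²/60 = 0.4017 W
  P_R2 = (4.091 - 0)²/50 = 0.3347 W
P_total = P_R1 + P_R2 = 0.7364 W

Final answer: 0.7364 W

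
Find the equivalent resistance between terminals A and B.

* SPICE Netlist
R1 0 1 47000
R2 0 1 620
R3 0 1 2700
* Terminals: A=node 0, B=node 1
Reduce the network between node 0 (A) and node 1 (B) by series/parallel combination:
  Rp1 = R1 ‖ R2 ‖ R3 (parallel, all between nodes 0 and 1) = 1/(1/47000 + 1/620 + 1/2700) = 498.9 Ω
R_eq = 498.9 Ω

Final answer: 498.9 Ω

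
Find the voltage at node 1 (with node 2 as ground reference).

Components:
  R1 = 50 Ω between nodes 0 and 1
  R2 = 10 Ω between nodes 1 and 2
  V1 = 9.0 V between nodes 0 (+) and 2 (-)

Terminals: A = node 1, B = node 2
Nodal analysis, taking node 2 as the 0 V reference.
Source V1 fixes V_0 = 9 V.
KCL at each unknown node (sum of currents leaving = 0; resistances in Ω):
  Node 1: (V_1 - 9)/50 + (V_1 - 0)/10 = 0
Collecting terms: 0.12 × V_1 = 0.18  =>  V_1 = 1.5 V
The requested potential is V_1 = 1.5 V.

Final answer: V_1 = 1.5 V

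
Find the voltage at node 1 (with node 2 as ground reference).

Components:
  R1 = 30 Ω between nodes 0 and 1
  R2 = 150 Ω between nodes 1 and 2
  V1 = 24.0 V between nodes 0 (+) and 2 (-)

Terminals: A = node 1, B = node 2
Nodal analysis, taking node 2 as the 0 V reference.
Source V1 fixes V_0 = 24 V.
KCL at each unknown node (sum of currents leaving = 0; resistances in Ω):
  Node 1: (V_1 - 24)/30 + (V_1 - 0)/150 = 0
Collecting terms: 0.04 × V_1 = 0.8  =>  V_1 = 20 V
The requested potential is V_1 = 20 V.

Final answer: V_1 = 20 V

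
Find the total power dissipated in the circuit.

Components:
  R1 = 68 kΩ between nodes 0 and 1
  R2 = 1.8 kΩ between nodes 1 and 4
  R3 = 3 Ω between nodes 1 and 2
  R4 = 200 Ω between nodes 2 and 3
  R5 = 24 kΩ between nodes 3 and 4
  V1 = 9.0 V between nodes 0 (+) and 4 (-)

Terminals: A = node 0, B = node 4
Nodal analysis, taking node 4 as the 0 V reference.
Source V1 fixes V_0 = 9 V.
KCL at each unknown node (sum of currents leaving = 0; resistances in Ω):
  Node 1: (V_1 - 9)/68000 + (V_1 - 0)/1800 + (V_1 - V_2)/3 = 0
  Node 2: (V_2 - V_1)/3 + (V_2 - V_3)/200 = 0
  Node 3: (V_3 - V_2)/200 + (V_3 - 0)/24000 = 0
Collecting terms (coefficients in siemens):
  0.3339·V_1 - 0.3333·V_2 = 0.0001324
  0.3383·V_2 - 0.3333·V_1 - 0.005·V_3 = 0
  0.005042·V_3 - 0.005·V_2 = 0
Solving these 3 simultaneous equations (Gaussian elimination) gives:
  V_1 = 0.2164 V, V_2 = 0.2164 V, V_3 = 0.2146 V
Power in each resistor, P = (ΔV)²/R:
  P_R1 = (9 - 0.2164)²/68000 = 0.001135 W
  P_R2 = (0.2164 - 0)²/1800 = 0.00002602 W
  P_R3 = (0.2164 - 0.2164)²/3 = 0.0000000002399 W
  P_R4 = (0.2164 - 0.2146)²/200 = 0.00000001599 W
  P_R5 = (0.2146 - 0)²/24000 = 0.000001919 W
P_total = P_R1 + P_R2 + P_R3 + P_R4 + P_R5 = 0.001163 W

Final answer: 0.001163 W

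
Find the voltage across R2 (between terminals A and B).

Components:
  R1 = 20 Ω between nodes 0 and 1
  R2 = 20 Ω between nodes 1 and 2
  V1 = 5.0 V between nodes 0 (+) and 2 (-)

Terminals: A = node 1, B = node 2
R1 and R2 are in series across V1 (node 0 → node 1 → node 2), and the output A–B is taken across R2, so this is a voltage divider.
Series current: I = V1/(R1 + R2) = 5/(20 + 20) = 5/40 = 0.125 A
V_R2 = I × R2 = V1 × R2/(R1 + R2) = 5 × 20/40 = 2.5 V

Final answer: 2.5 V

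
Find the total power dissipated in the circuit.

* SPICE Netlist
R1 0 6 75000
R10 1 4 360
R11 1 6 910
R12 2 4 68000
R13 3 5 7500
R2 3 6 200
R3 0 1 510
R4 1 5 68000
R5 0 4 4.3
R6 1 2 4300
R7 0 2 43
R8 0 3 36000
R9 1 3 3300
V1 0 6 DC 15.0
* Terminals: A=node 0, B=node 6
Nodal analysis, taking node 6 as the 0 V reference.
Source V1 fixes V_0 = 15 V.
KCL at each unknown node (sum of currents leaving = 0; resistances in Ω):
  Node 1: (V_1 - 15)/510 + (V_1 - V_5)/68000 + (V_1 - V_2)/4300 + (V_1 - V_3)/3300 + (V_1 - V_4)/360 + (V_1 - 0)/910 = 0
  Node 2: (V_2 - V_1)/4300 + (V_2 - 15)/43 + (V_2 - V_4)/68000 = 0
  Node 3: (V_3 - 0)/200 + (V_3 - 15)/36000 + (V_3 - V_1)/3300 + (V_3 - V_5)/7500 = 0
  Node 4: (V_4 - 15)/4.3 + (V_4 - V_1)/360 + (V_4 - V_2)/68000 = 0
  Node 5: (V_5 - V_1)/68000 + (V_5 - V_3)/7500 = 0
Collecting terms (coefficients in siemens):
  0.006388·V_1 - 0.0002326·V_2 - 0.000303·V_3 - 0.002778·V_4 - 0.00001471·V_5 = 0.02941
  0.0235·V_2 - 0.0002326·V_1 - 0.00001471·V_4 = 0.3488
  0.005464·V_3 - 0.000303·V_1 - 0.0001333·V_5 = 0.0004167
  0.2354·V_4 - 0.002778·V_1 - 0.00001471·V_2 = 3.488
  0.000148·V_5 - 0.00001471·V_1 - 0.0001333·V_3 = 0
Solving these 5 simultaneous equations (Gaussian elimination) gives:
  V_1 = 11.7 V, V_2 = 14.97 V, V_3 = 0.7702 V, V_4 = 14.96 V
  V_5 = 1.856 V
Power in each resistor, P = (ΔV)²/R:
  P_R1 = (15 - 0)²/75000 = 0.003 W
  P_R2 = (0.7702 - 0)²/200 = 0.002966 W
  P_R3 = (15 - 11.7)²/510 = 0.0214 W
  P_R4 = (11.7 - 1.856)²/68000 = 0.001424 W
  P_R5 = (15 - 14.96)²/4.3 = 0.0003537 W
  P_R6 = (11.7 - 14.97)²/4300 = 0.002489 W
  P_R7 = (15 - 14.97)²/43 = 0.00002489 W
  P_R8 = (15 - 0.7702)²/36000 = 0.005625 W
  P_R9 = (11.7 - 0.7702)²/3300 = 0.03617 W
  P_R10 = (11.7 - 14.96)²/360 = 0.02961 W
  P_R11 = (11.7 - 0)²/910 = 0.1503 W
  P_R12 = (14.97 - 14.96)²/68000 = 0.0000000005802 W
  P_R13 = (0.7702 - 1.856)²/7500 = 0.0001571 W
P_total = P_R1 + P_R2 + P_R3 + P_R4 + P_R5 + P_R6 + P_R7 + P_R8 + P_R9 + P_R10 + P_R11 + P_R12 + P_R13 = 0.2536 W

Final answer: 0.2536 W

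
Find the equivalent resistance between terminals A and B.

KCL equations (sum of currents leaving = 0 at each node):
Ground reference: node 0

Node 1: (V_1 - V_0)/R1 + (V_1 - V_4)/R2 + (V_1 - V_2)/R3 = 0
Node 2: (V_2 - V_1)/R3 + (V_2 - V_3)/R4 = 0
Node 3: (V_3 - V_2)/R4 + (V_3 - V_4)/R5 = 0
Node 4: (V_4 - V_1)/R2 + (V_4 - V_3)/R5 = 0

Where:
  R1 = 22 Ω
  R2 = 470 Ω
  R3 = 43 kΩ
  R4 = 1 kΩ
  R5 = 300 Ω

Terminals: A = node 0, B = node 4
Reduce the network between node 0 (A) and node 4 (B) by series/parallel combination:
  Rs1 = R3 + R4 (series, joined only at node 2) = 43000 + 1000 = 44000 Ω
  Rs2 = R5 + Rs1 (series, joined only at node 3) = 300 + 44000 = 44300 Ω
  Rp1 = R2 ‖ Rs2 (parallel, both between nodes 1 and 4) = 1/(1/470 + 1/44300) = 465.1 Ω
  Rs3 = R1 + Rp1 (series, joined only at node 1) = 22 + 465.1 = 487.1 Ω
R_eq = 487.1 Ω

Final answer: 487.1 Ω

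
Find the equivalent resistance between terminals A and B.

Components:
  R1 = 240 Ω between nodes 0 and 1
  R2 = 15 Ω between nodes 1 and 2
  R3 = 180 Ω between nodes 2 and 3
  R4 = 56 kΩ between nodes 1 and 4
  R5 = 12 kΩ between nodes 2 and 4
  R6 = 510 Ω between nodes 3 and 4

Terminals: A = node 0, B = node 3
The network is not a plain series/parallel combination. Inject a 1 A test current into terminal A (node 0) and return it from terminal B (node 3); then R_eq = V_A / (1 A).
Nodal analysis, taking node 3 as the 0 V reference.
Current source I_test pushes 1 A into node 0 and draws it out of node 3.
KCL at each unknown node (sum of currents leaving = 0; resistances in Ω):
  Node 0: (V_0 - V_1)/240 - 1 = 0
  Node 1: (V_1 - V_0)/240 + (V_1 - V_2)/15 + (V_1 - V_4)/56000 = 0
  Node 2: (V_2 - V_1)/15 + (V_2 - 0)/180 + (V_2 - V_4)/12000 = 0
  Node 4: (V_4 - V_1)/56000 + (V_4 - V_2)/12000 + (V_4 - 0)/510 = 0
Collecting terms (coefficients in siemens):
  0.004167·V_0 - 0.004167·V_1 = 1
  0.07085·V_1 - 0.004167·V_0 - 0.06667·V_2 - 0.00001786·V_4 = 0
  0.07231·V_2 - 0.06667·V_1 - 0.00008333·V_4 = 0
  0.002062·V_4 - 0.00001786·V_1 - 0.00008333·V_2 = 0
Solving these 4 simultaneous equations (Gaussian elimination) gives:
  V_0 = 431.8 V, V_1 = 191.8 V, V_2 = 176.9 V, V_4 = 8.81 V
R_eq = V_0 / 1 A = 431.8 Ω

Final answer: 431.8 Ω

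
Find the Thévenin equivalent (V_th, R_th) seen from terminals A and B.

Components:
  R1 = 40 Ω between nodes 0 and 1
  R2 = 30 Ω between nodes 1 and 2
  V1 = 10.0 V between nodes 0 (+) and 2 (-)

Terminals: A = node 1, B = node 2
Step 1 — V_th is the open-circuit voltage V_A - V_B (nothing connected across the terminals).
Nodal analysis, taking node 2 as the 0 V reference.
Source V1 fixes V_0 = 10 V.
KCL at each unknown node (sum of currents leaving = 0; resistances in Ω):
  Node 1: (V_1 - 10)/40 + (V_1 - 0)/30 = 0
Collecting terms: 0.05833 × V_1 = 0.25  =>  V_1 = 4.286 V
V_th = V_1 - V_2 = 4.286 - 0 = 4.286 V
Step 2 — R_th: zero the source — replace V1 by a short circuit (node 2 merges into node 0) — and find the resistance seen between A (node 1) and B (node 0).
Reduce the network between node 1 (A) and node 0 (B) by series/parallel combination:
  Rp1 = R1 ‖ R2 (parallel, both between nodes 0 and 1) = 1/(1/40 + 1/30) = 17.14 Ω
R_th = 17.14 Ω

Final answer: V_th = 4.286 V, R_th = 17.14 Ω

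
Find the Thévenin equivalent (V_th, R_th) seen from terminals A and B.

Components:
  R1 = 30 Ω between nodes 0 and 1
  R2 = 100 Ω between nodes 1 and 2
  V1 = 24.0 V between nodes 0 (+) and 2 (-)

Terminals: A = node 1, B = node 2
Step 1 — V_th is the open-circuit voltage V_A - V_B (nothing connected across the terminals).
Nodal analysis, taking node 2 as the 0 V reference.
Source V1 fixes V_0 = 24 V.
KCL at each unknown node (sum of currents leaving = 0; resistances in Ω):
  Node 1: (V_1 - 24)/30 + (V_1 - 0)/100 = 0
Collecting terms: 0.04333 × V_1 = 0.8  =>  V_1 = 18.46 V
V_th = V_1 - V_2 = 18.46 - 0 = 18.46 V
Step 2 — R_th: zero the source — replace V1 by a short circuit (node 2 merges into node 0) — and find the resistance seen between A (node 1) and B (node 0).
Reduce the network between node 1 (A) and node 0 (B) by series/parallel combination:
  Rp1 = R1 ‖ R2 (parallel, both between nodes 0 and 1) = 1/(1/30 + 1/100) = 23.08 Ω
R_th = 23.08 Ω

Final answer: V_th = 18.46 V, R_th = 23.08 Ω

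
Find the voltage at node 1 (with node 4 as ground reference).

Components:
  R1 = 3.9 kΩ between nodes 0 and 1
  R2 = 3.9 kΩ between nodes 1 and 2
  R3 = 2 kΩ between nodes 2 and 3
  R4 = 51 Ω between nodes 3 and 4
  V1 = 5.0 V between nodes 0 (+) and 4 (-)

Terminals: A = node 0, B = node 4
Nodal analysis, taking node 4 as the 0 V reference.
Source V1 fixes V_0 = 5 V.
KCL at each unknown node (sum of currents leaving = 0; resistances in Ω):
  Node 1: (V_1 - 5)/3900 + (V_1 - V_2)/3900 = 0
  Node 2: (V_2 - V_1)/3900 + (V_2 - V_3)/2000 = 0
  Node 3: (V_3 - V_2)/2000 + (V_3 - 0)/51 = 0
Collecting terms (coefficients in siemens):
  0.0005128·V_1 - 0.0002564·V_2 = 0.001282
  0.0007564·V_2 - 0.0002564·V_1 - 0.0005·V_3 = 0
  0.02011·V_3 - 0.0005·V_2 = 0
Solving these 3 simultaneous equations (Gaussian elimination) gives:
  V_1 = 3.021 V, V_2 = 1.041 V, V_3 = 0.02589 V
The requested potential is V_1 = 3.021 V.

Final answer: V_1 = 3.021 V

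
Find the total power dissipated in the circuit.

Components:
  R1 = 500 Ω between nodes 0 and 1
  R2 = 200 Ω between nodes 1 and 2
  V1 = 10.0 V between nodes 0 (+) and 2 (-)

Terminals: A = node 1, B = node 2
Nodal analysis, taking node 2 as the 0 V reference.
Source V1 fixes V_0 = 10 V.
KCL at each unknown node (sum of currents leaving = 0; resistances in Ω):
  Node 1: (V_1 - 10)/500 + (V_1 - 0)/200 = 0
Collecting terms: 0.007 × V_1 = 0.02  =>  V_1 = 2.857 V
Power in each resistor, P = (ΔV)²/R:
  P_R1 = (10 - 2.857)²/500 = 0.102 W
  P_R2 = (2.857 - 0)²/200 = 0.04082 W
P_total = P_R1 + P_R2 = 0.1429 W

Final answer: 0.1429 W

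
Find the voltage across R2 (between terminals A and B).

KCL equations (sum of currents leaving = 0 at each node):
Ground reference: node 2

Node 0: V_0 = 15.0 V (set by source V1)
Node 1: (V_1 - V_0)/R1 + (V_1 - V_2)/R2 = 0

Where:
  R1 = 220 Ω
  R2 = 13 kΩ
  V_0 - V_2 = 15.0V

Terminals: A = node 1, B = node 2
R1 and R2 are in series across V1 (node 0 → node 1 → node 2), and the output A–B is taken across R2, so this is a voltage divider.
Series current: I = V1/(R1 + R2) = 15/(220 + 13000) = 15/13220 = 0.001135 A
V_R2 = I × R2 = V1 × R2/(R1 + R2) = 15 × 13000/13220 = 14.75 V

Final answer: 14.75 V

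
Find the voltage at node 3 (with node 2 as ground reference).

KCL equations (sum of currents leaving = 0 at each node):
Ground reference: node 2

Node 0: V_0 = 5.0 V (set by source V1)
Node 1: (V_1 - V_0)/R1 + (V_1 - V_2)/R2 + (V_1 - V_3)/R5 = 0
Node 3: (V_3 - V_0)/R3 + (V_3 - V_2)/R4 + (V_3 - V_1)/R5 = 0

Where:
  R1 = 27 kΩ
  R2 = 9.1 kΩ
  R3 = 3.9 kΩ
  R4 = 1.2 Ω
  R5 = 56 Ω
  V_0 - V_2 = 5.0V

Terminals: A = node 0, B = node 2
Nodal analysis, taking node 2 as the 0 V reference.
Source V1 fixes V_0 = 5 V.
KCL at each unknown node (sum of currents leaving = 0; resistances in Ω):
  Node 1: (V_1 - 5)/27000 + (V_1 - 0)/9100 + (V_1 - V_3)/56 = 0
  Node 3: (V_3 - 5)/3900 + (V_3 - 0)/1.2 + (V_3 - V_1)/56 = 0
Collecting terms (coefficients in siemens):
  0.018·V_1 - 0.01786·V_3 = 0.0001852
  0.8514·V_3 - 0.01786·V_1 = 0.001282
Determinant D = (0.018)(0.8514) - (-0.01786)(-0.01786) = 0.01501
V_1 = [(0.0001852)(0.8514) - (-0.01786)(0.001282)]/D = 0.01203 V
V_3 = [(0.018)(0.001282) - (0.0001852)(-0.01786)]/D = 0.001758 V
The requested potential is V_3 = 0.001758 V.

Final answer: V_3 = 0.001758 V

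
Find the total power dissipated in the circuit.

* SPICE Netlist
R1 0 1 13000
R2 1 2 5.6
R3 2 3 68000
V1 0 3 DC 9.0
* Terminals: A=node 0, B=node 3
Nodal analysis, taking node 3 as the 0 V reference.
Source V1 fixes V_0 = 9 V.
KCL at each unknown node (sum of currents leaving = 0; resistances in Ω):
  Node 1: (V_1 - 9)/13000 + (V_1 - V_2)/5.6 = 0
  Node 2: (V_2 - V_1)/5.6 + (V_2 - 0)/68000 = 0
Collecting terms (coefficients in siemens):
  0.1786·V_1 - 0.1786·V_2 = 0.0006923
  0.1786·V_2 - 0.1786·V_1 = 0
Determinant D = (0.1786)(0.1786) - (-0.1786)(-0.1786) = 0.00001636
V_1 = [(0.0006923)(0.1786) - (-0.1786)(0)]/D = 7.556 V
V_2 = [(0.1786)(0) - (0.0006923)(-0.1786)]/D = 7.555 V
Power in each resistor, P = (ΔV)²/R:
  P_R1 = (9 - 7.556)²/13000 = 0.0001605 W
  P_R2 = (7.556 - 7.555)²/5.6 = 0.00000006913 W
  P_R3 = (7.555 - 0)²/68000 = 0.0008394 W
P_total = P_R1 + P_R2 + P_R3 = 0.0009999 W

Final answer: 0.0009999 W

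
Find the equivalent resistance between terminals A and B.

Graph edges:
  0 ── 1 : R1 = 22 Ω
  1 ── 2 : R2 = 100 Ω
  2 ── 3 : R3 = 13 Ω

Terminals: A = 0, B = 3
Reduce the network between node 0 (A) and node 3 (B) by series/parallel combination:
  Rs1 = R1 + R2 (series, joined only at node 1) = 22 + 100 = 122 Ω
  Rs2 = R3 + Rs1 (series, joined only at node 2) = 13 + 122 = 135 Ω
R_eq = 135 Ω

Final answer: 135 Ω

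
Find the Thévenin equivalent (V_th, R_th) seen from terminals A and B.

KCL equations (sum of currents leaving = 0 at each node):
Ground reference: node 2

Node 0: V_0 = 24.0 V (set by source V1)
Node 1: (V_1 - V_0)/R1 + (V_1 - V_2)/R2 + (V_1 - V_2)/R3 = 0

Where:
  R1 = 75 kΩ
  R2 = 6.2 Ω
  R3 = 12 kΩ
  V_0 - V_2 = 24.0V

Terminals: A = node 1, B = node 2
Step 1 — V_th is the open-circuit voltage V_A - V_B (nothing connected across the terminals).
Nodal analysis, taking node 2 as the 0 V reference.
Source V1 fixes V_0 = 24 V.
KCL at each unknown node (sum of currents leaving = 0; resistances in Ω):
  Node 1: (V_1 - 24)/75000 + (V_1 - 0)/6.2 + (V_1 - 0)/12000 = 0
Collecting terms: 0.1614 × V_1 = 0.00032  =>  V_1 = 0.001983 V
V_th = V_1 - V_2 = 0.001983 - 0 = 0.001983 V
Step 2 — R_th: zero the source — replace V1 by a short circuit (node 2 merges into node 0) — and find the resistance seen between A (node 1) and B (node 0).
Reduce the network between node 1 (A) and node 0 (B) by series/parallel combination:
  Rp1 = R1 ‖ R2 ‖ R3 (parallel, all between nodes 0 and 1) = 1/(1/75000 + 1/6.2 + 1/12000) = 6.196 Ω
R_th = 6.196 Ω

Final answer: V_th = 0.001983 V, R_th = 6.196 Ω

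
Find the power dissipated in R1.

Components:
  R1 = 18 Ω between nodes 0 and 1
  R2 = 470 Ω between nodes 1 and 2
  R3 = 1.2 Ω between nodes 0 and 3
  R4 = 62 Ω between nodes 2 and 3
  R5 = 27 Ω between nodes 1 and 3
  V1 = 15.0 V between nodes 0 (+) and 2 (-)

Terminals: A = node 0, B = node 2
Nodal analysis, taking node 2 as the 0 V reference.
Source V1 fixes V_0 = 15 V.
KCL at each unknown node (sum of currents leaving = 0; resistances in Ω):
  Node 1: (V_1 - 15)/18 + (V_1 - 0)/470 + (V_1 - V_3)/27 = 0
  Node 3: (V_3 - 15)/1.2 + (V_3 - 0)/62 + (V_3 - V_1)/27 = 0
Collecting terms (coefficients in siemens):
  0.09472·V_1 - 0.03704·V_3 = 0.8333
  0.8865·V_3 - 0.03704·V_1 = 12.5
Determinant D = (0.09472)(0.8865) - (-0.03704)(-0.03704) = 0.0826
V_1 = [(0.8333)(0.8865) - (-0.03704)(12.5)]/D = 14.55 V
V_3 = [(0.09472)(12.5) - (0.8333)(-0.03704)]/D = 14.71 V
I_R1 = (V_0 - V_1)/R1 = (15 - 14.55)/18 = 0.02506 A
P_R1 = I_R1² × R1 = (0.02506)² × 18 = 0.0113 W

Final answer: 0.0113 W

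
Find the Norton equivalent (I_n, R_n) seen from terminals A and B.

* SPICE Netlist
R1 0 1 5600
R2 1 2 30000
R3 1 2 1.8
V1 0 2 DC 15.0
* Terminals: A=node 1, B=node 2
Find the Thévenin equivalent first; then I_n = V_th/R_th and R_n = R_th.
Step 1 — V_th is the open-circuit voltage V_A - V_B (nothing connected across the terminals).
Nodal analysis, taking node 2 as the 0 V reference.
Source V1 fixes V_0 = 15 V.
KCL at each unknown node (sum of currents leaving = 0; resistances in Ω):
  Node 1: (V_1 - 15)/5600 + (V_1 - 0)/30000 + (V_1 - 0)/1.8 = 0
Collecting terms: 0.5558 × V_1 = 0.002679  =>  V_1 = 0.00482 V
V_th = V_1 - V_2 = 0.00482 - 0 = 0.00482 V
Step 2 — R_th: zero the source — replace V1 by a short circuit (node 2 merges into node 0) — and find the resistance seen between A (node 1) and B (node 0).
Reduce the network between node 1 (A) and node 0 (B) by series/parallel combination:
  Rp1 = R1 ‖ R2 ‖ R3 (parallel, all between nodes 0 and 1) = 1/(1/5600 + 1/30000 + 1/1.8) = 1.799 Ω
R_th = 1.799 Ω
I_n = V_th/R_th = 0.00482/1.799 = 0.002679 A, and R_n = R_th = 1.799 Ω

Final answer: I_n = 0.002679 A, R_n = 1.799 Ω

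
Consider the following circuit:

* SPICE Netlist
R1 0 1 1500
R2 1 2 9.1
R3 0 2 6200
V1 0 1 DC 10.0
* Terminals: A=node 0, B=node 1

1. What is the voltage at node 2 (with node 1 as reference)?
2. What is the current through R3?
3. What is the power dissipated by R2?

Nodal analysis, taking node 1 as the 0 V reference.
Source V1 fixes V_0 = 10 V.
KCL at each unknown node (sum of currents leaving = 0; resistances in Ω):
  Node 2: (V_2 - 0)/9.1 + (V_2 - 10)/6200 = 0
Collecting terms: 0.1101 × V_2 = 0.001613  =>  V_2 = 0.01466 V
Part 1:
  Read off the nodal solution: V_2 = 0.01466 V
Part 2:
  I_R3 = (V_0 - V_2)/R3 = (10 - 0.01466)/6200 = 0.001611 A
  Magnitude: I_R3 = 0.001611 A
Part 3:
  I_R2 = (V_1 - V_2)/R2 = (0 - 0.01466)/9.1 = -0.001611 A
  P_R2 = I_R2² × R2 = (-0.001611)² × 9.1 = 0.0000236 W

Final answers:
1. V_2 = 0.01466 V
2. I_R3 = 0.001611 A
3. P_R2 = 2.36e-05 W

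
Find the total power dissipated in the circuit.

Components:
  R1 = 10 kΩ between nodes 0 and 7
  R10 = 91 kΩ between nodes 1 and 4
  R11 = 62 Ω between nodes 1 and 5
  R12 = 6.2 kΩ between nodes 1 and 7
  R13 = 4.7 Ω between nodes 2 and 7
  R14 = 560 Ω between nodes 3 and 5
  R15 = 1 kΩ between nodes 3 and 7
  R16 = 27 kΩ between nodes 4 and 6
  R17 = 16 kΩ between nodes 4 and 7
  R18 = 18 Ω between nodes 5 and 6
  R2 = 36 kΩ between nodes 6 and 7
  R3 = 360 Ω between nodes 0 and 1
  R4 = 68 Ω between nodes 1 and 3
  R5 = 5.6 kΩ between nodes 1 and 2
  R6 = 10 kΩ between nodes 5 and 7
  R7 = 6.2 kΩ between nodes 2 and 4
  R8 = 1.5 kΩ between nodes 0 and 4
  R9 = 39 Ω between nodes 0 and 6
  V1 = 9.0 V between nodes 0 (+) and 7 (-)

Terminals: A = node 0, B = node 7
Nodal analysis, taking node 7 as the 0 V reference.
Source V1 fixes V_0 = 9 V.
KCL at each unknown node (sum of currents leaving = 0; resistances in Ω):
  Node 1: (V_1 - 9)/360 + (V_1 - V_3)/68 + (V_1 - V_2)/5600 + (V_1 - V_4)/91000 + (V_1 - V_5)/62 + (V_1 - 0)/6200 = 0
  Node 2: (V_2 - V_1)/5600 + (V_2 - V_4)/6200 + (V_2 - 0)/4.7 = 0
  Node 3: (V_3 - V_1)/68 + (V_3 - V_5)/560 + (V_3 - 0)/1000 = 0
  Node 4: (V_4 - V_2)/6200 + (V_4 - 9)/1500 + (V_4 - V_1)/91000 + (V_4 - V_6)/27000 + (V_4 - 0)/16000 = 0
  Node 5: (V_5 - 0)/10000 + (V_5 - V_1)/62 + (V_5 - V_3)/560 + (V_5 - V_6)/18 = 0
  Node 6: (V_6 - 0)/36000 + (V_6 - 9)/39 + (V_6 - V_4)/27000 + (V_6 - V_5)/18 = 0
Collecting terms (coefficients in siemens):
  0.03396·V_1 - 0.0001786·V_2 - 0.01471·V_3 - 0.00001099·V_4 - 0.01613·V_5 = 0.025
  0.2131·V_2 - 0.0001786·V_1 - 0.0001613·V_4 = 0
  0.01749·V_3 - 0.01471·V_1 - 0.001786·V_5 = 0
  0.0009385·V_4 - 0.00001099·V_1 - 0.0001613·V_2 - 0.00003704·V_6 = 0.006
  0.07357·V_5 - 0.01613·V_1 - 0.001786·V_3 - 0.05556·V_6 = 0
  0.08126·V_6 - 0.00003704·V_4 - 0.05556·V_5 = 0.2308
Solving these 6 simultaneous equations (Gaussian elimination) gives:
  V_1 = 8.09 V, V_2 = 0.01195 V, V_3 = 7.668 V, V_4 = 6.831 V
  V_5 = 8.489 V, V_6 = 8.647 V
Power in each resistor, P = (ΔV)²/R:
  P_R1 = (9 - 0)²/10000 = 0.0081 W
  P_R2 = (8.647 - 0)²/36000 = 0.002077 W
  P_R3 = (9 - 8.09)²/360 = 0.0023 W
  P_R4 = (8.09 - 7.668)²/68 = 0.002616 W
  P_R5 = (8.09 - 0.01195)²/5600 = 0.01165 W
  P_R6 = (8.489 - 0)²/10000 = 0.007207 W
  P_R7 = (0.01195 - 6.831)²/6200 = 0.007501 W
  P_R8 = (9 - 6.831)²/1500 = 0.003135 W
  P_R9 = (9 - 8.647)²/39 = 0.0032 W
  P_R10 = (8.09 - 6.831)²/91000 = 0.00001741 W
  P_R11 = (8.09 - 8.489)²/62 = 0.002569 W
  P_R12 = (8.09 - 0)²/6200 = 0.01056 W
  P_R13 = (0.01195 - 0)²/4.7 = 0.00003038 W
  P_R14 = (7.668 - 8.489)²/560 = 0.001203 W
  P_R15 = (7.668 - 0)²/1000 = 0.0588 W
  P_R16 = (6.831 - 8.647)²/27000 = 0.0001221 W
  P_R17 = (6.831 - 0)²/16000 = 0.002917 W
  P_R18 = (8.489 - 8.647)²/18 = 0.001378 W
P_total = P_R1 + P_R2 + P_R3 + P_R4 + P_R5 + P_R6 + P_R7 + P_R8 + P_R9 + P_R10 + P_R11 + P_R12 + P_R13 + P_R14 + P_R15 + P_R16 + P_R17 + P_R18 = 0.1254 W

Final answer: 0.1254 W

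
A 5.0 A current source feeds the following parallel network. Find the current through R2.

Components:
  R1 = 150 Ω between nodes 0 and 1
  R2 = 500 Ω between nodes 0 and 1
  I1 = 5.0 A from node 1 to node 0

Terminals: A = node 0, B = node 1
All resistors sit directly between nodes 0 and 1, so they are in parallel and share one voltage V; the full source current 5 A splits among them.
1/R_par = 1/150 + 1/500 = 0.008667 S  =>  R_par = 115.4 Ω
V = I × R_par = 5 × 115.4 = 576.9 V
I_R2 = V/R2 = 576.9/500 = 1.154 A

Final answer: 1.154 A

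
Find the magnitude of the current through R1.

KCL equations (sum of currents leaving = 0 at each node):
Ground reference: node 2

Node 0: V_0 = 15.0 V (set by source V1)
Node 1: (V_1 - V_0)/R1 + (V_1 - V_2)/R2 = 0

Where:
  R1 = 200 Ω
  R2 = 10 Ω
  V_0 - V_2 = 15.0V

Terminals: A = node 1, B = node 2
Nodal analysis, taking node 2 as the 0 V reference.
Source V1 fixes V_0 = 15 V.
KCL at each unknown node (sum of currents leaving = 0; resistances in Ω):
  Node 1: (V_1 - 15)/200 + (V_1 - 0)/10 = 0
Collecting terms: 0.105 × V_1 = 0.075  =>  V_1 = 0.7143 V
I_R1 = (V_0 - V_1)/R1 = (15 - 0.7143)/200 = 0.07143 A
|I_R1| = 0.07143 A

Final answer: |I_R1| = 0.07143 A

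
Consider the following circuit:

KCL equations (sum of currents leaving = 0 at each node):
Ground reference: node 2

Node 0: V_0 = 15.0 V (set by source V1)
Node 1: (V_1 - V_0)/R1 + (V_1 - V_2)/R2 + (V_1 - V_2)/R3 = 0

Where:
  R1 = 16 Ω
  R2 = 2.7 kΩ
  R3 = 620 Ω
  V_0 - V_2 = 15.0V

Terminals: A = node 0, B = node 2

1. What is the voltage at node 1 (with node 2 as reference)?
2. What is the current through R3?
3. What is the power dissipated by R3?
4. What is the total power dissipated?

Nodal analysis, taking node 2 as the 0 V reference.
Source V1 fixes V_0 = 15 V.
KCL at each unknown node (sum of currents leaving = 0; resistances in Ω):
  Node 1: (V_1 - 15)/16 + (V_1 - 0)/2700 + (V_1 - 0)/620 = 0
Collecting terms: 0.06448 × V_1 = 0.9375  =>  V_1 = 14.54 V
Part 1:
  Read off the nodal solution: V_1 = 14.54 V
Part 2:
  I_R3 = (V_1 - V_2)/R3 = (14.54 - 0)/620 = 0.02345 A
  Magnitude: I_R3 = 0.02345 A
Part 3:
  I_R3 = (V_1 - V_2)/R3 = (14.54 - 0)/620 = 0.02345 A
  P_R3 = I_R3² × R3 = (0.02345)² × 620 = 0.3409 W
Part 4:
  Power in each resistor, P = (ΔV)²/R:
    P_R1 = (15 - 14.54)²/16 = 0.0133 W
    P_R2 = (14.54 - 0)²/2700 = 0.07829 W
    P_R3 = (14.54 - 0)²/620 = 0.3409 W
  P_total = P_R1 + P_R2 + P_R3 = 0.4325 W

Final answers:
1. V_1 = 14.54 V
2. I_R3 = 0.02345 A
3. P_R3 = 0.3409 W
4. P_total = 0.4325 W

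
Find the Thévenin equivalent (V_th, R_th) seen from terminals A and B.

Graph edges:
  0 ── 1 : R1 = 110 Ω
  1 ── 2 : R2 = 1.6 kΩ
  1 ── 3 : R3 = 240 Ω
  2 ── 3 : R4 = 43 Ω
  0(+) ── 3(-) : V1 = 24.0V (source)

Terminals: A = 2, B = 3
Step 1 — V_th is the open-circuit voltage V_A - V_B (nothing connected across the terminals).
Nodal analysis, taking node 3 as the 0 V reference.
Source V1 fixes V_0 = 24 V.
KCL at each unknown node (sum of currents leaving = 0; resistances in Ω):
  Node 1: (V_1 - 24)/110 + (V_1 - V_2)/1600 + (V_1 - 0)/240 = 0
  Node 2: (V_2 - V_1)/1600 + (V_2 - 0)/43 = 0
Collecting terms (coefficients in siemens):
  0.01388·V_1 - 0.000625·V_2 = 0.2182
  0.02388·V_2 - 0.000625·V_1 = 0
Determinant D = (0.01388)(0.02388) - (-0.000625)(-0.000625) = 0.0003311
V_1 = [(0.2182)(0.02388) - (-0.000625)(0)]/D = 15.73 V
V_2 = [(0.01388)(0) - (0.2182)(-0.000625)]/D = 0.4118 V
V_th = V_2 - V_3 = 0.4118 - 0 = 0.4118 V
Step 2 — R_th: zero the source — replace V1 by a short circuit (node 3 merges into node 0) — and find the resistance seen between A (node 2) and B (node 0).
Reduce the network between node 2 (A) and node 0 (B) by series/parallel combination:
  Rp1 = R1 ‖ R3 (parallel, both between nodes 0 and 1) = 1/(1/110 + 1/240) = 75.43 Ω
  Rs1 = R2 + Rp1 (series, joined only at node 1) = 1600 + 75.43 = 1675 Ω
  Rp2 = R4 ‖ Rs1 (parallel, both between nodes 0 and 2) = 1/(1/43 + 1/1675) = 41.92 Ω
R_th = 41.92 Ω

Final answer: V_th = 0.4118 V, R_th = 41.92 Ω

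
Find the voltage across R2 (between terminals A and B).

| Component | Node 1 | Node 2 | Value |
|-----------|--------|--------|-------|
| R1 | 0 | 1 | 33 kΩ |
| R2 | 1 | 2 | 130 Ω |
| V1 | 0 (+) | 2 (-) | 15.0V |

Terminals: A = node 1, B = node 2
R1 and R2 are in series across V1 (node 0 → node 1 → node 2), and the output A–B is taken across R2, so this is a voltage divider.
Series current: I = V1/(R1 + R2) = 15/(33000 + 130) = 15/33130 = 0.0004528 A
V_R2 = I × R2 = V1 × R2/(R1 + R2) = 15 × 130/33130 = 0.05886 V

Final answer: 0.05886 V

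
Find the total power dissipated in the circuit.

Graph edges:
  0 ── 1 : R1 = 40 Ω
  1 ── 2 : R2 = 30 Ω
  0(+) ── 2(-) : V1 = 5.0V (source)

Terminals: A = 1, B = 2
Nodal analysis, taking node 2 as the 0 V reference.
Source V1 fixes V_0 = 5 V.
KCL at each unknown node (sum of currents leaving = 0; resistances in Ω):
  Node 1: (V_1 - 5)/40 + (V_1 - 0)/30 = 0
Collecting terms: 0.05833 × V_1 = 0.125  =>  V_1 = 2.143 V
Power in each resistor, P = (ΔV)²/R:
  P_R1 = (5 - 2.143)²/40 = 0.2041 W
  P_R2 = (2.143 - 0)²/30 = 0.1531 W
P_total = P_R1 + P_R2 = 0.3571 W

Final answer: 0.3571 W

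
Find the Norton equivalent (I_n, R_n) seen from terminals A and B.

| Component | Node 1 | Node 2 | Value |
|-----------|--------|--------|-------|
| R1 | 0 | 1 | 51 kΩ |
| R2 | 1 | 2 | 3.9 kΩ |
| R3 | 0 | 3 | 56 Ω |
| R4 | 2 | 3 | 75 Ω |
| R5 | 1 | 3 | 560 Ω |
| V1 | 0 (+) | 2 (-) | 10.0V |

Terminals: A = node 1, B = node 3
Find the Thévenin equivalent first; then I_n = V_th/R_th and R_n = R_th.
Step 1 — V_th is the open-circuit voltage V_A - V_B (nothing connected across the terminals).
Nodal analysis, taking node 2 as the 0 V reference.
Source V1 fixes V_0 = 10 V.
KCL at each unknown node (sum of currents leaving = 0; resistances in Ω):
  Node 1: (V_1 - 10)/51000 + (V_1 - 0)/3900 + (V_1 - V_3)/560 = 0
  Node 3: (V_3 - 10)/56 + (V_3 - 0)/75 + (V_3 - V_1)/560 = 0
Collecting terms (coefficients in siemens):
  0.002062·V_1 - 0.001786·V_3 = 0.0001961
  0.03298·V_3 - 0.001786·V_1 = 0.1786
Determinant D = (0.002062)(0.03298) - (-0.001786)(-0.001786) = 0.0000648
V_1 = [(0.0001961)(0.03298) - (-0.001786)(0.1786)]/D = 5.021 V
V_3 = [(0.002062)(0.1786) - (0.0001961)(-0.001786)]/D = 5.687 V
V_th = V_1 - V_3 = 5.021 - 5.687 = -0.6663 V
Step 2 — R_th: zero the source — replace V1 by a short circuit (node 2 merges into node 0) — and find the resistance seen between A (node 1) and B (node 3).
Reduce the network between node 1 (A) and node 3 (B) by series/parallel combination:
  Rp1 = R1 ‖ R2 (parallel, both between nodes 0 and 1) = 1/(1/51000 + 1/3900) = 3623 Ω
  Rp2 = R3 ‖ R4 (parallel, both between nodes 0 and 3) = 1/(1/56 + 1/75) = 32.06 Ω
  Rs1 = Rp1 + Rp2 (series, joined only at node 0) = 3623 + 32.06 = 3655 Ω
  Rp3 = R5 ‖ Rs1 (parallel, both between nodes 1 and 3) = 1/(1/560 + 1/3655) = 485.6 Ω
R_th = 485.6 Ω
I_n = V_th/R_th = -0.6663/485.6 = -0.001372 A, and R_n = R_th = 485.6 Ω

Final answer: I_n = -0.001372 A, R_n = 485.6 Ω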